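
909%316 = 277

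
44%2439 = 44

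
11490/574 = 20 + 5/287 = 20.02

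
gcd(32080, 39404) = 4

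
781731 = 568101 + 213630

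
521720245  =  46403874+475316371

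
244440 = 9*27160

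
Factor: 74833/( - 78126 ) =  -  2^( - 1 )*3^( - 1 ) * 11^1 *29^( - 1) * 449^(-1)*6803^1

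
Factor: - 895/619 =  - 5^1 * 179^1*619^( -1) 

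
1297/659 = 1 + 638/659 = 1.97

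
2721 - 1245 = 1476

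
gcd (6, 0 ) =6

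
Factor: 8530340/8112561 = 2^2*3^( - 1 )*5^1*  7^1  *13^1*43^1*67^( - 1 ) * 109^1* 40361^ ( - 1 )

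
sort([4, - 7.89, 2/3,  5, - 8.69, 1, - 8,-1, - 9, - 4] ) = [ - 9, - 8.69,- 8, - 7.89, - 4, - 1,2/3,1,4, 5]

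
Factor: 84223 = 84223^1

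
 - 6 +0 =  - 6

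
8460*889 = 7520940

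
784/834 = 392/417 = 0.94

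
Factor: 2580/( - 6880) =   -  3/8 = - 2^ (  -  3)*3^1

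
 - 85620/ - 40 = 4281/2 = 2140.50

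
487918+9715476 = 10203394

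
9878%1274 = 960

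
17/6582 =17/6582 = 0.00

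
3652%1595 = 462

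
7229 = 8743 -1514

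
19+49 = 68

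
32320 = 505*64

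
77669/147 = 528 + 53/147=528.36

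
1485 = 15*99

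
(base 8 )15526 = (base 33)6E2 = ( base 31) 78N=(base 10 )6998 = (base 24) c3e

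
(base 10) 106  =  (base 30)3G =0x6a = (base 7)211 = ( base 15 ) 71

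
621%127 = 113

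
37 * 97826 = 3619562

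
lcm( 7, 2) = 14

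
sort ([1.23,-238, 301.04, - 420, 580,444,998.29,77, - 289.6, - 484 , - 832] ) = [ - 832,-484,  -  420,-289.6,-238, 1.23,77, 301.04, 444, 580,998.29 ] 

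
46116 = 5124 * 9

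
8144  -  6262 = 1882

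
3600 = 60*60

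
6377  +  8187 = 14564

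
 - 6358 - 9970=-16328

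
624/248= 2+16/31 = 2.52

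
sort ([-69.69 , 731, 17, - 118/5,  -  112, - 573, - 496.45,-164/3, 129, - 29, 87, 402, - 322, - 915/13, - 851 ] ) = [-851, - 573, - 496.45, - 322,- 112,-915/13,- 69.69 , - 164/3, - 29, - 118/5, 17 , 87 , 129, 402,731] 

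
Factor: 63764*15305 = 2^2 * 5^1 * 19^1 * 839^1*3061^1 =975908020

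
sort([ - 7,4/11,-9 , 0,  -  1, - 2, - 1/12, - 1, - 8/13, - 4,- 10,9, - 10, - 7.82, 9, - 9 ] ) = [-10,- 10, - 9, - 9, - 7.82, - 7 , - 4, - 2, - 1, - 1 , - 8/13, - 1/12,  0, 4/11, 9,9]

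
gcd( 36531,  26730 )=891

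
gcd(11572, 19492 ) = 44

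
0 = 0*34382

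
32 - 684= - 652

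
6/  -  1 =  - 6/1   =  -  6.00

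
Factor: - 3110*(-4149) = 2^1*3^2*5^1*311^1*461^1 = 12903390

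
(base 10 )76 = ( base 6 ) 204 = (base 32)2c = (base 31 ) 2e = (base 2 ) 1001100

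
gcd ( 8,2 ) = 2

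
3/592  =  3/592 = 0.01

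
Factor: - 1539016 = -2^3*192377^1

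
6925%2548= 1829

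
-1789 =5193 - 6982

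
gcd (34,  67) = 1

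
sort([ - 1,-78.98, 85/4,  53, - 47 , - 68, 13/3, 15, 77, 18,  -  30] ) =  [ - 78.98, - 68,  -  47, - 30, - 1, 13/3 , 15, 18, 85/4,53,77 ] 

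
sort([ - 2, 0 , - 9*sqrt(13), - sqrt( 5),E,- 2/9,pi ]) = [ - 9*sqrt( 13),-sqrt (5), - 2,-2/9,0,  E,pi ]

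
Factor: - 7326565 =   -  5^1 *1465313^1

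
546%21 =0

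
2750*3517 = 9671750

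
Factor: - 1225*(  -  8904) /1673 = 2^3*3^1*5^2*7^2*53^1*239^(-1) = 1558200/239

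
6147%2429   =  1289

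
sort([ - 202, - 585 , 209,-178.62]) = [ - 585 , - 202, - 178.62,209]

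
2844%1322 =200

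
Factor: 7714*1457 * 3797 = 42675614506 = 2^1*7^1*19^1*29^1*31^1*47^1*3797^1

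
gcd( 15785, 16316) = 1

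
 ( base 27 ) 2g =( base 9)77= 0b1000110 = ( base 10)70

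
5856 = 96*61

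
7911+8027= 15938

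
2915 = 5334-2419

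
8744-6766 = 1978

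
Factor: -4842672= - 2^4 * 3^1*233^1 * 433^1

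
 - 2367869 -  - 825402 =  - 1542467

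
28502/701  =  28502/701  =  40.66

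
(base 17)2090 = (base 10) 9979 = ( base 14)38cb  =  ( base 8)23373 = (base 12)5937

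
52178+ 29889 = 82067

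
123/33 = 41/11 = 3.73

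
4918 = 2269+2649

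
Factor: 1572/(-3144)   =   - 2^( -1) = -1/2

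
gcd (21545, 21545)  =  21545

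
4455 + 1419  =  5874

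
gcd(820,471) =1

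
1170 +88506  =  89676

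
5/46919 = 5/46919 = 0.00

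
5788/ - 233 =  - 25 + 37/233 = - 24.84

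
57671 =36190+21481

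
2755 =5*551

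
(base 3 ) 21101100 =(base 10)5382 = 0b1010100000110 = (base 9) 7340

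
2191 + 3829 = 6020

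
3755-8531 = -4776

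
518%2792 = 518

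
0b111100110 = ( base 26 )ii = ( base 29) GM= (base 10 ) 486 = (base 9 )600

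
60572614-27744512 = 32828102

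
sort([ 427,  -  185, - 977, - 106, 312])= [ - 977,-185, - 106,312, 427] 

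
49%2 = 1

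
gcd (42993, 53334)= 9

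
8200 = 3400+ 4800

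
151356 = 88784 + 62572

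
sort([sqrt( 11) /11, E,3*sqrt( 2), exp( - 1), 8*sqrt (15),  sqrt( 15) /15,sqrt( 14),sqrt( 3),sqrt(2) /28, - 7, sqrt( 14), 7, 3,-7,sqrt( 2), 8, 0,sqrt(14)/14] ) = [ - 7,-7, 0 , sqrt( 2) /28, sqrt( 15)/15,  sqrt(14)/14, sqrt(11)/11,exp (  -  1),sqrt( 2), sqrt(3 ), E , 3,sqrt( 14), sqrt(14),3*sqrt( 2), 7, 8, 8*sqrt ( 15)]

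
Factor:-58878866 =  - 2^1 * 53^1 * 555461^1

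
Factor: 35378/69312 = 49/96 = 2^(-5) * 3^(-1)*7^2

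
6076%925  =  526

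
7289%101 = 17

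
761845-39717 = 722128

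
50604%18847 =12910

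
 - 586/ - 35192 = 293/17596 = 0.02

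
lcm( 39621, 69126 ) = 3248922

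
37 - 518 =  - 481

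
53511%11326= 8207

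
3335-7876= -4541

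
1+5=6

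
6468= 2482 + 3986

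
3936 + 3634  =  7570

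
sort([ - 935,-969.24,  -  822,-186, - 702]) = [ - 969.24, - 935, - 822, - 702, - 186 ] 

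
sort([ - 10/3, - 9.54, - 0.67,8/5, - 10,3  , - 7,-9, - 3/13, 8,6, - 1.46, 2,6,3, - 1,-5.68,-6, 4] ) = [ - 10,  -  9.54, - 9, - 7, - 6, - 5.68, - 10/3, - 1.46,- 1,  -  0.67, - 3/13, 8/5,2, 3,3,4,6 , 6,8] 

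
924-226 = 698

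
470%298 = 172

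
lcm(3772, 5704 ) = 233864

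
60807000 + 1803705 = 62610705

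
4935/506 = 9 + 381/506 = 9.75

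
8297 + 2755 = 11052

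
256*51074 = 13074944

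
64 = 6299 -6235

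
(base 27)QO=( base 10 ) 726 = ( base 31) nd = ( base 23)18d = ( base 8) 1326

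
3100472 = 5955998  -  2855526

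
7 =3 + 4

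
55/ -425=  - 1+74/85= - 0.13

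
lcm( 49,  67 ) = 3283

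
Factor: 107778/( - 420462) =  - 3^ ( - 1)*7^( - 1)*11^1*23^1*47^ (- 1 ) =- 253/987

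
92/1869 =92/1869=0.05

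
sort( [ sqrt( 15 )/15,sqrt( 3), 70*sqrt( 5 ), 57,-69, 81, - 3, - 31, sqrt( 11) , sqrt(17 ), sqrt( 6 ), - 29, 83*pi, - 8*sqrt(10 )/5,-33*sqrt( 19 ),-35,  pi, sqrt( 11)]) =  [-33*sqrt( 19 ),- 69, - 35, - 31, - 29, - 8*sqrt( 10 ) /5 , - 3,  sqrt( 15 )/15,sqrt( 3 ) , sqrt(6 ), pi,sqrt( 11), sqrt(11 ), sqrt(17), 57, 81,70*sqrt( 5 ), 83*pi ]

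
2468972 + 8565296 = 11034268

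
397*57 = 22629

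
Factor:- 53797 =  - 23^1 * 2339^1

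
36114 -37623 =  - 1509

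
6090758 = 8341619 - 2250861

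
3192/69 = 1064/23= 46.26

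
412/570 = 206/285 = 0.72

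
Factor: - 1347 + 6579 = 2^4 * 3^1*109^1  =  5232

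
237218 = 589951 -352733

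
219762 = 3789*58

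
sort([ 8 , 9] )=[ 8,9] 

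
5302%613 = 398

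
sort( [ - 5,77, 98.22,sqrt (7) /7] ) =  [ - 5 , sqrt( 7 )/7, 77,98.22] 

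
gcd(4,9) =1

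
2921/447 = 6+239/447 = 6.53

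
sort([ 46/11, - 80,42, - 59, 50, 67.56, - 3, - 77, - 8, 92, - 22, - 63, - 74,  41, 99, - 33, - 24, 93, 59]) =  [ - 80, - 77,  -  74, - 63, - 59,- 33, - 24,-22, - 8, - 3, 46/11,  41, 42,50,59 , 67.56, 92, 93, 99 ]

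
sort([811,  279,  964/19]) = [ 964/19,279,811]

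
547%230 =87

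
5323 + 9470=14793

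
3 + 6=9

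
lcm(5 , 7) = 35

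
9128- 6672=2456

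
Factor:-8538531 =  - 3^1*71^1*40087^1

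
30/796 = 15/398  =  0.04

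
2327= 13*179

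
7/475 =7/475  =  0.01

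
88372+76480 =164852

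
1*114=114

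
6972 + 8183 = 15155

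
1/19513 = 1/19513  =  0.00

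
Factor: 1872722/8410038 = 3^( - 1)*7^( - 1 ) * 13^( - 1 )*73^( - 1 )*211^ ( - 1 )*936361^1=   936361/4205019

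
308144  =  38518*8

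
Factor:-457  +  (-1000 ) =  - 1457 = -31^1 * 47^1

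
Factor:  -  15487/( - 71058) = 2^( - 1) *3^( - 1)*13^(-1 )*17^1 = 17/78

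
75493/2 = 75493/2 = 37746.50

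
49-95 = - 46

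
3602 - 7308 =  -3706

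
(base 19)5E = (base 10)109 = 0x6D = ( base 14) 7b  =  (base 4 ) 1231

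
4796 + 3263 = 8059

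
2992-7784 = - 4792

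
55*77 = 4235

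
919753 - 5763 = 913990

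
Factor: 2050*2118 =2^2*3^1 *5^2*41^1*353^1 = 4341900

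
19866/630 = 473/15 = 31.53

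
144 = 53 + 91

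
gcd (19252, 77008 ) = 19252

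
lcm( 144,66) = 1584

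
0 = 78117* 0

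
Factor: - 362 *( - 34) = 12308 = 2^2*17^1 * 181^1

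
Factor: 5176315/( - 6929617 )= - 5^1  *2063^( - 1)* 3359^( - 1)*1035263^1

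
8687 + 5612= 14299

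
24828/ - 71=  - 350 + 22/71 = - 349.69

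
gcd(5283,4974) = 3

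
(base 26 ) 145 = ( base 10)785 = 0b1100010001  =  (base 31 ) PA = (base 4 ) 30101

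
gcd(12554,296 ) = 2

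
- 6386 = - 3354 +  - 3032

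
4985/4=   1246  +  1/4 = 1246.25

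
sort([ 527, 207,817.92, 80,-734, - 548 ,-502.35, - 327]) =[ - 734, - 548, - 502.35, - 327, 80,207, 527, 817.92 ] 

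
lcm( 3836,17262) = 34524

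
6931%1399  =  1335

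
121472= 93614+27858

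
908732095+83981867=992713962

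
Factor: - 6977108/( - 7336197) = 2^2 * 3^(  -  3)*11^(-1 )*17^( - 1) * 31^1*1453^(  -  1 )*56267^1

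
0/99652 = 0 = 0.00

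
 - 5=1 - 6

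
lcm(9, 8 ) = 72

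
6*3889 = 23334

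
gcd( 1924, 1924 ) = 1924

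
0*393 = 0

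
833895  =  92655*9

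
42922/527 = 81+235/527 = 81.45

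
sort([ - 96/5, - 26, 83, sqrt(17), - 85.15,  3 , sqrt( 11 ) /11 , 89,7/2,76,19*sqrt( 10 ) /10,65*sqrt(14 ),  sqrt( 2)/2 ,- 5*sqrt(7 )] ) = [ - 85.15, - 26,  -  96/5, - 5 * sqrt( 7 ) , sqrt (11) /11, sqrt(2)/2,3, 7/2 , sqrt( 17 ),19 * sqrt( 10 )/10,76,83,  89, 65*sqrt(14)] 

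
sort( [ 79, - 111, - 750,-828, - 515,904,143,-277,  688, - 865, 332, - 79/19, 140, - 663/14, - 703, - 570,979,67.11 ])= [ - 865, - 828, - 750,  -  703, - 570, - 515, - 277, - 111, - 663/14, - 79/19,  67.11,79 , 140,143,332,688,904 , 979]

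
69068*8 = 552544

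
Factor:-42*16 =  - 2^5*3^1*7^1 =- 672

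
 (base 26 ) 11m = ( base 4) 23110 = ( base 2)1011010100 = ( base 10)724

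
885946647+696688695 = 1582635342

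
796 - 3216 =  - 2420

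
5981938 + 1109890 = 7091828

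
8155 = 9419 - 1264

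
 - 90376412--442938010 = 352561598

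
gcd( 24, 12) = 12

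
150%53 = 44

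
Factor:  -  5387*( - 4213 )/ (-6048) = - 2^( - 5)*3^( - 3 )* 7^ (- 1 ) * 11^1 *383^1*5387^1 = - 22695431/6048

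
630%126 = 0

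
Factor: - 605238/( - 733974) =677/821 = 677^1 * 821^( - 1)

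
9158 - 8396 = 762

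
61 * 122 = 7442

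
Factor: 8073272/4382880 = 2^( - 2)*3^( - 1)*5^( - 1) * 23^( -1)*397^ ( - 1)*1009159^1 = 1009159/547860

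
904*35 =31640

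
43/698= 43/698 =0.06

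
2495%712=359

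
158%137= 21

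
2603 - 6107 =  - 3504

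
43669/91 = 479 + 80/91 = 479.88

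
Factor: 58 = 2^1* 29^1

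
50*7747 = 387350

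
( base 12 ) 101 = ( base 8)221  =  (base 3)12101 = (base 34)49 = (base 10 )145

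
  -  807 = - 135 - 672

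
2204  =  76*29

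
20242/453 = 44 + 310/453=44.68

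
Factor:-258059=-151^1*1709^1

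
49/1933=49/1933 = 0.03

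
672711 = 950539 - 277828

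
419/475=419/475 =0.88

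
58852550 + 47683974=106536524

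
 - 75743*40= - 3029720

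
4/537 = 4/537 = 0.01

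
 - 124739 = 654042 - 778781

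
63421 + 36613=100034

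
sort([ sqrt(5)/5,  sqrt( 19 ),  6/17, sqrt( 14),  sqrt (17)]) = [ 6/17,sqrt(5) /5,sqrt( 14), sqrt( 17),sqrt( 19)] 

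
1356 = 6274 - 4918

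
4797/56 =4797/56= 85.66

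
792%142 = 82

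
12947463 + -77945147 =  -64997684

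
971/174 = 5 + 101/174 = 5.58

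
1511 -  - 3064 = 4575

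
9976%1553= 658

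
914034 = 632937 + 281097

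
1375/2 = 1375/2 = 687.50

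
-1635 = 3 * ( - 545 )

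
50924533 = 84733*601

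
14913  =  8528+6385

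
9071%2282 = 2225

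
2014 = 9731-7717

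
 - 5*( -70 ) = 350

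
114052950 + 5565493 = 119618443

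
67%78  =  67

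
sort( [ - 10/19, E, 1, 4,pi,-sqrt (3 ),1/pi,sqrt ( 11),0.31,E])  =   [ - sqrt (3), -10/19, 0.31,1/pi,1,E, E, pi, sqrt( 11),4] 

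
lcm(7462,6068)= 552188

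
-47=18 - 65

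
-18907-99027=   -  117934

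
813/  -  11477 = -813/11477 = -0.07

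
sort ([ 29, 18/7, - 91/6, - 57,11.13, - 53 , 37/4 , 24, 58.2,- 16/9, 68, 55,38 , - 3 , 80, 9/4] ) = [  -  57,-53  , - 91/6,-3, - 16/9,  9/4, 18/7, 37/4,11.13,24, 29,38, 55,  58.2, 68,  80]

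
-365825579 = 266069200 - 631894779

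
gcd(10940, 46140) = 20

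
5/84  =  5/84 = 0.06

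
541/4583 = 541/4583 = 0.12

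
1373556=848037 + 525519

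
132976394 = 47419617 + 85556777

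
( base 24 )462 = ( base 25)3N0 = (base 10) 2450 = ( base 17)882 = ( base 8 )4622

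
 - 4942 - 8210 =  - 13152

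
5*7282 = 36410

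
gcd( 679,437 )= 1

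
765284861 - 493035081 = 272249780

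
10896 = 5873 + 5023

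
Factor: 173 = 173^1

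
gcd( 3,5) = 1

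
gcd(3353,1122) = 1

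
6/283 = 6/283 = 0.02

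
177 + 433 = 610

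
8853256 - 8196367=656889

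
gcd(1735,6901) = 1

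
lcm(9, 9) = 9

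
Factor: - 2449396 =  - 2^2*612349^1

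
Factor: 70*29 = 2^1*5^1*7^1*29^1 = 2030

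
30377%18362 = 12015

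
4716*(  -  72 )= -339552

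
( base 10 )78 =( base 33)2C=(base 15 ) 53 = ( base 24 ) 36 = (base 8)116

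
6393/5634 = 1 + 253/1878= 1.13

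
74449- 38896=35553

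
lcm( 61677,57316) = 5674284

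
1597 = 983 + 614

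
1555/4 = 1555/4 = 388.75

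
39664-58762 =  - 19098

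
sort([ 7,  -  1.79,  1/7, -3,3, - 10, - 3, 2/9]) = [ - 10, -3, - 3, - 1.79,1/7,2/9,3, 7 ] 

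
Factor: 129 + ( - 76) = 53^1 = 53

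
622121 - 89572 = 532549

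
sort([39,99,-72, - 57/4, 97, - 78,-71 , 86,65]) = [ - 78, - 72, - 71, - 57/4,39,65,86,97,99]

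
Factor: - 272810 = -2^1*5^1 * 27281^1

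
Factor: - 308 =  - 2^2 * 7^1*11^1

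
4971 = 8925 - 3954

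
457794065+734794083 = 1192588148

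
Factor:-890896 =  - 2^4*55681^1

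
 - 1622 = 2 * (-811 )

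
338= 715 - 377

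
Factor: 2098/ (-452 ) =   -  2^ ( - 1) * 113^( - 1)*1049^1 = -1049/226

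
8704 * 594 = 5170176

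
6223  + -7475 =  - 1252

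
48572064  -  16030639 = 32541425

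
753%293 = 167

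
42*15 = 630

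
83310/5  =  16662=16662.00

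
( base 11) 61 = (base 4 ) 1003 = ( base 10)67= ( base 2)1000011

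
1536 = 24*64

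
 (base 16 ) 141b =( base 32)50r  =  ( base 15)17d2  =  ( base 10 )5147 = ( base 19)E4H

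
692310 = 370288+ 322022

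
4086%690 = 636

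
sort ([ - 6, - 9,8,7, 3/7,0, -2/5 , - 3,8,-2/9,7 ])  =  [ - 9,  -  6 , -3, - 2/5,  -  2/9,0,3/7, 7,7 , 8,8 ] 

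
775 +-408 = 367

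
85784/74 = 1159 + 9/37=1159.24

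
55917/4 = 55917/4  =  13979.25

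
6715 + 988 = 7703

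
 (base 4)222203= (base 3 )10201212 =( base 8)5243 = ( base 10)2723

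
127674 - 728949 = -601275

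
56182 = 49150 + 7032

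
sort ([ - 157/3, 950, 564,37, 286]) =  [-157/3 , 37, 286,564, 950]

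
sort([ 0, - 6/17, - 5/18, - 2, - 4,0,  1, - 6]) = [ - 6 , - 4, - 2, - 6/17, - 5/18,0,0, 1 ] 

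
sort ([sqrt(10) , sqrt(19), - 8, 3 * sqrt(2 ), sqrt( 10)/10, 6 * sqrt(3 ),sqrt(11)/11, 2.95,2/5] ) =[ - 8, sqrt(11)/11,sqrt ( 10)/10,2/5, 2.95, sqrt (10 ), 3*sqrt(2), sqrt( 19),6 * sqrt( 3 )]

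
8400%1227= 1038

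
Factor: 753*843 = 3^2*251^1* 281^1=634779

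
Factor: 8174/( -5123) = - 2^1 * 47^( - 1 )*61^1*67^1*109^( - 1 ) 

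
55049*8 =440392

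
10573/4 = 2643 + 1/4  =  2643.25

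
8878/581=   8878/581=15.28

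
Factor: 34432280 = 2^3*5^1*29^1 * 29683^1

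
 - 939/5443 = - 939/5443 = - 0.17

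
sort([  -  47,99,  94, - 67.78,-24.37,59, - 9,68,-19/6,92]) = [ - 67.78,-47, - 24.37,  -  9, - 19/6, 59, 68,92,  94,99 ]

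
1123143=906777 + 216366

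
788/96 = 197/24=8.21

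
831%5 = 1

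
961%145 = 91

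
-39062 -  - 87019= 47957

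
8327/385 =757/35 = 21.63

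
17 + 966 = 983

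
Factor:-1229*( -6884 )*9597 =81194804292 = 2^2 * 3^1*7^1*457^1*1229^1*1721^1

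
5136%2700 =2436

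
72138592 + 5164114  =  77302706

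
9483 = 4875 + 4608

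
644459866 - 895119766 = -250659900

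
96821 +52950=149771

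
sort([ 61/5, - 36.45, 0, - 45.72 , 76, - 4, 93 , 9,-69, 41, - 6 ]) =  [ - 69, - 45.72, - 36.45 , - 6,-4, 0 , 9, 61/5, 41 , 76, 93]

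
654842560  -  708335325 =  - 53492765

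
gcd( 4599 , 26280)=657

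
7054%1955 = 1189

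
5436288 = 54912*99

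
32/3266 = 16/1633 = 0.01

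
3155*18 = 56790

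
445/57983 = 445/57983 = 0.01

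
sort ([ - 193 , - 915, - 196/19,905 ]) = [-915,-193, - 196/19,905] 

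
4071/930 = 4  +  117/310 = 4.38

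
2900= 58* 50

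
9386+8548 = 17934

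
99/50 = 99/50 = 1.98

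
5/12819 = 5/12819= 0.00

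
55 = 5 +50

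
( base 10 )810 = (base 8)1452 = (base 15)390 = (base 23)1C5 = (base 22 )1ei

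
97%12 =1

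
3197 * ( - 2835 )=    - 9063495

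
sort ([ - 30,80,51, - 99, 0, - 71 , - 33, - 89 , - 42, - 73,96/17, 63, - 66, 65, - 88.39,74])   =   [  -  99, - 89, - 88.39, - 73 , - 71,  -  66, - 42, -33, - 30,0,96/17, 51,63,65,74,80] 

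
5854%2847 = 160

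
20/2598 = 10/1299= 0.01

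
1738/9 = 193 + 1/9 = 193.11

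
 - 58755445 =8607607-67363052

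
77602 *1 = 77602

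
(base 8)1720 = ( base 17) 367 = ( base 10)976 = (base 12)694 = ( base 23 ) 1JA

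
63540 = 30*2118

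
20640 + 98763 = 119403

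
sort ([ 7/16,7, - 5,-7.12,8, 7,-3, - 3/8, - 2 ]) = [ - 7.12, - 5,- 3,-2, -3/8, 7/16, 7, 7,  8]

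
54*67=3618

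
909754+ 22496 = 932250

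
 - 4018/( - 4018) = 1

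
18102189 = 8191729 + 9910460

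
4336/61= 4336/61  =  71.08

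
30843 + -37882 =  - 7039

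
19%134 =19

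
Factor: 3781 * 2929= 19^1 * 29^1 * 101^1*199^1=11074549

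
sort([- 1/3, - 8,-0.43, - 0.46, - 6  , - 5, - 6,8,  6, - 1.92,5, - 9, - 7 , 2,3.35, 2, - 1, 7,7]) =[ - 9, - 8  , - 7, - 6, - 6, - 5, - 1.92, - 1, - 0.46, - 0.43,-1/3, 2,2,3.35, 5, 6, 7,7, 8]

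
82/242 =41/121 = 0.34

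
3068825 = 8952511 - 5883686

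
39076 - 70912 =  - 31836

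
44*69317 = 3049948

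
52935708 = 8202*6454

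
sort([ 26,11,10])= [10, 11, 26 ] 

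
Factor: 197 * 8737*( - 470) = -808958830 = - 2^1*5^1 * 47^1*197^1*8737^1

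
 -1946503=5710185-7656688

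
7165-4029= 3136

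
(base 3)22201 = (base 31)7i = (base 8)353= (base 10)235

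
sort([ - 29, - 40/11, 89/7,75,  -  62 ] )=[ - 62, - 29, - 40/11, 89/7,75] 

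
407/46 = 8 + 39/46 = 8.85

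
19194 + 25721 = 44915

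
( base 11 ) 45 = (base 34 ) 1f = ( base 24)21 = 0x31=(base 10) 49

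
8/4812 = 2/1203 = 0.00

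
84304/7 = 84304/7=12043.43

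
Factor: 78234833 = 17^1*1009^1*4561^1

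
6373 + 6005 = 12378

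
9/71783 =9/71783 = 0.00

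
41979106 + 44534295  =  86513401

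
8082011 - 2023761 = 6058250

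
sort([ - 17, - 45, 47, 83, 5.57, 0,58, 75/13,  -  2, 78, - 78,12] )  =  [- 78, - 45, - 17,-2 , 0, 5.57,75/13, 12, 47, 58,78,  83] 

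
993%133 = 62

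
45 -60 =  - 15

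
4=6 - 2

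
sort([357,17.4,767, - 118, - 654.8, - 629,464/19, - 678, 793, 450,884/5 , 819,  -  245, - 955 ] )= [  -  955 , - 678, - 654.8, - 629,  -  245, - 118,17.4, 464/19,  884/5, 357,450,767, 793, 819] 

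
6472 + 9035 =15507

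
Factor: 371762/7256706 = 3^(-1 ) * 47^(- 1)*151^1*1231^1*25733^( - 1) = 185881/3628353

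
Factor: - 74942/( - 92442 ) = 5353/6603 = 3^( - 1)*31^( - 1)*53^1*71^( - 1 ) * 101^1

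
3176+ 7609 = 10785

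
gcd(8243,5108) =1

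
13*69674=905762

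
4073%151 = 147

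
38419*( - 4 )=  - 153676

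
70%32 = 6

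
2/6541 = 2/6541 = 0.00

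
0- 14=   -  14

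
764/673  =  764/673 =1.14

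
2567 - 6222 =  - 3655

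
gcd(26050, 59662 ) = 2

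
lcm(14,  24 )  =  168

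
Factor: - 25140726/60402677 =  - 2^1 * 3^3*13^1*59^1*107^(- 1) * 109^(-1)*607^1*5179^ ( - 1 )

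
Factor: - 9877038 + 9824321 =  - 52717 = -7^1*17^1*443^1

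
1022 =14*73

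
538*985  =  529930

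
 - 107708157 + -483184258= - 590892415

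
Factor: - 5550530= - 2^1*5^1*555053^1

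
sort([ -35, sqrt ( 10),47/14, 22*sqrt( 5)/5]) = [  -  35,sqrt(10), 47/14, 22*sqrt (5)/5]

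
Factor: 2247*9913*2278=2^1*3^1*7^1*17^1* 23^1*67^1*107^1 * 431^1 = 50741336058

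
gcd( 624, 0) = 624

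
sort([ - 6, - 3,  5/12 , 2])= [-6,-3, 5/12,2]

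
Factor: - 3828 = - 2^2* 3^1*11^1 * 29^1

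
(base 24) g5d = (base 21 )1044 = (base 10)9349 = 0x2485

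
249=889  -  640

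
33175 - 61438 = -28263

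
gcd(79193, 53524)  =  1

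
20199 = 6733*3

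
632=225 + 407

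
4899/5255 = 4899/5255= 0.93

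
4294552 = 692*6206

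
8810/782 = 11 + 104/391 = 11.27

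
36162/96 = 6027/16 = 376.69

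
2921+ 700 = 3621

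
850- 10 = 840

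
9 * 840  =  7560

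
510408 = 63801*8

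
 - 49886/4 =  - 24943/2 =- 12471.50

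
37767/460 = 82+47/460=82.10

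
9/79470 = 1/8830=0.00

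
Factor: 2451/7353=1/3 = 3^ (-1)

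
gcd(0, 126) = 126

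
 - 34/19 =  -34/19 =- 1.79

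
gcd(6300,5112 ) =36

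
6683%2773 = 1137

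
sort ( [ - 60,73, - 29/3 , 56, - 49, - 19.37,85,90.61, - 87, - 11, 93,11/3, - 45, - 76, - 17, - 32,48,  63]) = [-87, - 76, - 60, - 49, - 45, - 32,  -  19.37, - 17, - 11, - 29/3, 11/3,48,  56, 63,73,  85, 90.61 , 93]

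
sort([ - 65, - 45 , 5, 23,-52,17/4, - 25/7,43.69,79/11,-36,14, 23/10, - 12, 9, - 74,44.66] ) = [ - 74, - 65, - 52, - 45, - 36, - 12, - 25/7,23/10,17/4,5,79/11,9,14, 23,43.69,44.66]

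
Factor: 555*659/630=24383/42 =2^( - 1 )*3^( - 1) * 7^ (-1) * 37^1*659^1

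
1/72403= 1/72403 = 0.00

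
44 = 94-50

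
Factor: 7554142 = 2^1  *31^1 *37^2 * 89^1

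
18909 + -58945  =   - 40036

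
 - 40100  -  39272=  - 79372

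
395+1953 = 2348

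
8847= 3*2949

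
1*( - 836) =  - 836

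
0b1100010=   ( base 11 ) 8a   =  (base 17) 5D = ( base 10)98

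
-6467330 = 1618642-8085972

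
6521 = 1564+4957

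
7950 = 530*15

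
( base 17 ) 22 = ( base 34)12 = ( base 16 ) 24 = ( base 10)36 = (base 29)17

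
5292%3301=1991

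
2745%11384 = 2745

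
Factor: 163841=163841^1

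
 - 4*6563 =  - 26252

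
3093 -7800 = -4707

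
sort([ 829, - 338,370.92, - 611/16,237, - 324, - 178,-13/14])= [-338, - 324, - 178, - 611/16, - 13/14, 237,370.92, 829] 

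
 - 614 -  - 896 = 282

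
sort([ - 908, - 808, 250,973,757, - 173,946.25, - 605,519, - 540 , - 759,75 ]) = [ - 908, - 808, - 759, - 605, - 540, - 173, 75,250,  519 , 757, 946.25,973]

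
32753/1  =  32753 = 32753.00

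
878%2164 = 878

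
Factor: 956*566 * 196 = 2^5*7^2 * 239^1 * 283^1 = 106054816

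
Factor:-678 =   -  2^1*3^1*113^1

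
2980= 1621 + 1359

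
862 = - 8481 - -9343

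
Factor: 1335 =3^1 * 5^1*89^1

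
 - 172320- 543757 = -716077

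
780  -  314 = 466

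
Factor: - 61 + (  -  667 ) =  - 2^3*7^1*13^1=- 728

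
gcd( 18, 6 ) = 6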